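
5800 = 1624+4176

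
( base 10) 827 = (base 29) sf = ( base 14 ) 431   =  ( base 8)1473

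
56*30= 1680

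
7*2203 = 15421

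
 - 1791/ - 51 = 597/17 = 35.12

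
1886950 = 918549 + 968401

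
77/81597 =77/81597= 0.00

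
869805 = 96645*9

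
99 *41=4059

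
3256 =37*88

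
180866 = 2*90433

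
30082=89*338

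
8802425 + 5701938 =14504363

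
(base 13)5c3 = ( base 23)1kf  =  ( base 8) 1754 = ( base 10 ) 1004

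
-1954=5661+-7615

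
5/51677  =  5/51677 = 0.00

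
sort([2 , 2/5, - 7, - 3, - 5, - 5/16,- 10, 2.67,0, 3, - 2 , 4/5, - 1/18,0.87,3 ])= [ - 10 , - 7, - 5, - 3 ,-2, - 5/16 , - 1/18,0,2/5, 4/5,0.87,  2,2.67,3,3]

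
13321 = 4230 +9091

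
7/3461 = 7/3461 = 0.00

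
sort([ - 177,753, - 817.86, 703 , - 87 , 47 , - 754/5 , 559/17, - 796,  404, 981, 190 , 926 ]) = [ - 817.86, - 796, - 177 , - 754/5, - 87 , 559/17,47, 190,404,703, 753,926,981]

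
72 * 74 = 5328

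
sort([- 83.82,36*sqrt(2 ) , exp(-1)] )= [ -83.82, exp ( - 1),36*sqrt (2)] 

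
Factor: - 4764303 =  - 3^2*67^1 * 7901^1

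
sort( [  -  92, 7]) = [ - 92, 7]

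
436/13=436/13 = 33.54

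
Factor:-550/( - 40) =55/4 = 2^ ( - 2) * 5^1 * 11^1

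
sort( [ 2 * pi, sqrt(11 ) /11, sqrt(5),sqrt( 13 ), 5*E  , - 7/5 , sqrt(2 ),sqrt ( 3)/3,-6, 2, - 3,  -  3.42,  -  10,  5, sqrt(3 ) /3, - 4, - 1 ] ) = [  -  10 , - 6,-4, - 3.42, - 3, - 7/5, - 1,sqrt( 11) /11,sqrt(3)/3, sqrt(3)/3, sqrt(2 ), 2, sqrt( 5 ), sqrt(13) , 5,2*pi,5* E ] 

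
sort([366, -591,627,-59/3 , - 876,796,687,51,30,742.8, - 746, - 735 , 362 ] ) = [ - 876, - 746,-735,-591, - 59/3, 30,51  ,  362,366,627,687,742.8,  796 ] 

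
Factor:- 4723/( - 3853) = 3853^( - 1 )*4723^1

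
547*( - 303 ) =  - 165741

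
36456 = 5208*7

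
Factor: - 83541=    -3^1*27847^1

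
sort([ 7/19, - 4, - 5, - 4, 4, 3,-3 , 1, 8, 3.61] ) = [-5, - 4,-4,-3 , 7/19, 1, 3,3.61, 4,8 ]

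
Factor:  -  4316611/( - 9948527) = 13^1*41^( - 1 )* 223^1*1489^1*242647^(  -  1 )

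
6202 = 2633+3569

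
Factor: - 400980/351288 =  - 815/714 = -  2^( - 1 )*3^( - 1) * 5^1*7^( - 1 )*17^(  -  1) * 163^1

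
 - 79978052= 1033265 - 81011317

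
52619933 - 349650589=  - 297030656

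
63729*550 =35050950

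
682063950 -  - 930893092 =1612957042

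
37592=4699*8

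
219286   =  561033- 341747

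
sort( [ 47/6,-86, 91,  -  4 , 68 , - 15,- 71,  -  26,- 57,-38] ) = [- 86, - 71  , - 57, -38 ,-26, - 15,-4, 47/6 , 68  ,  91] 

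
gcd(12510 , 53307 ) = 9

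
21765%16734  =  5031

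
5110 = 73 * 70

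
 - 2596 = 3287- 5883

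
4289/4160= 4289/4160 = 1.03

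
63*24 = 1512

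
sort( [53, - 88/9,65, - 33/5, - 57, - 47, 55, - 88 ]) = [ - 88, - 57,-47, - 88/9,  -  33/5,53,55, 65]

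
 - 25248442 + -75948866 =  - 101197308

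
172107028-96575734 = 75531294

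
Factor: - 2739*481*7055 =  - 3^1*5^1*11^1*13^1*17^1*37^1*83^2  =  -9294673245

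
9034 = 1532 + 7502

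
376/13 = 376/13 = 28.92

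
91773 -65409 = 26364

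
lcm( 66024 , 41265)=330120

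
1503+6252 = 7755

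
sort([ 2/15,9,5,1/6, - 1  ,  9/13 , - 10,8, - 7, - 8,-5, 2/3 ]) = [  -  10, - 8, - 7, - 5, - 1,2/15,1/6,2/3,9/13,  5,8, 9 ] 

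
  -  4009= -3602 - 407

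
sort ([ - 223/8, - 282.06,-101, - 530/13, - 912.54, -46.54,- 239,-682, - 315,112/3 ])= [ - 912.54, - 682, - 315, - 282.06, - 239, - 101, - 46.54, - 530/13 , - 223/8,112/3 ] 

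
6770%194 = 174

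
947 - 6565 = -5618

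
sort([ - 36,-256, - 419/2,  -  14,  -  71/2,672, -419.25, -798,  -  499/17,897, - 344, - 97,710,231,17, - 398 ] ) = [ - 798, - 419.25,  -  398, - 344, - 256, - 419/2,- 97,-36, - 71/2, - 499/17,-14, 17,231,672,710,897]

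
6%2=0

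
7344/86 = 85 +17/43 = 85.40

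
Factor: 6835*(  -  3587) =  - 5^1*17^1*211^1 * 1367^1 =- 24517145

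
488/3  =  162+2/3 = 162.67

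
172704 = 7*24672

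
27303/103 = 265 + 8/103 = 265.08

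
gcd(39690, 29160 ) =810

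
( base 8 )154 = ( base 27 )40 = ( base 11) 99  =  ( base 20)58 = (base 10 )108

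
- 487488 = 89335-576823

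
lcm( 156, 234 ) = 468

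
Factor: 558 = 2^1* 3^2*31^1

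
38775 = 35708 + 3067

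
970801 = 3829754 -2858953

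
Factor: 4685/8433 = 5/9 = 3^(  -  2)*5^1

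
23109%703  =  613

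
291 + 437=728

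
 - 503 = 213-716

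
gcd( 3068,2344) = 4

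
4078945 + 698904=4777849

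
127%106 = 21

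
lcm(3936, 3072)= 125952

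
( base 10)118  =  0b1110110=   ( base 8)166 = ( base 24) 4M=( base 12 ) 9a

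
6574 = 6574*1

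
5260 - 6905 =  - 1645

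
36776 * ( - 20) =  - 735520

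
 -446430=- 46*9705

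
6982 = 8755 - 1773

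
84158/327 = 84158/327 = 257.36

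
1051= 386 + 665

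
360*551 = 198360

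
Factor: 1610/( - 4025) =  - 2/5= - 2^1 * 5^( - 1)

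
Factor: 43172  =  2^2*43^1 * 251^1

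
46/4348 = 23/2174  =  0.01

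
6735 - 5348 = 1387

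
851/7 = 121+4/7=121.57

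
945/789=315/263 = 1.20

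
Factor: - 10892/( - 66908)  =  7/43 = 7^1 * 43^ ( - 1) 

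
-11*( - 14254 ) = 156794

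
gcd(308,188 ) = 4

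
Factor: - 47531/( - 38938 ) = 2^( - 1 ) * 11^1*29^1*149^1*19469^(  -  1 )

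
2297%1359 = 938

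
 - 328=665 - 993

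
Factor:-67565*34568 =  - 2^3*5^1*29^1*149^1*13513^1 = -2335586920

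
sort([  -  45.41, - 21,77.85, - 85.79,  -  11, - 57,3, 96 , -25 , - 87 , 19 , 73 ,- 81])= [ - 87 , - 85.79 , - 81, -57,  -  45.41,  -  25, - 21  , - 11, 3, 19,73,77.85,96 ]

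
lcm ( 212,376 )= 19928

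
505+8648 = 9153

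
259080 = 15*17272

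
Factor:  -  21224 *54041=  - 2^3 * 7^1*13^1*379^1*4157^1= - 1146966184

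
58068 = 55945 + 2123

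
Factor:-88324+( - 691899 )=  - 780223^1  =  - 780223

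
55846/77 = 725 + 3/11 = 725.27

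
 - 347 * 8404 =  - 2916188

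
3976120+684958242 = 688934362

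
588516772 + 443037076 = 1031553848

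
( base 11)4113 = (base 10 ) 5459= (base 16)1553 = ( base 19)f26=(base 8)12523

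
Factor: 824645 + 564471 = 1389116 = 2^2 *269^1*1291^1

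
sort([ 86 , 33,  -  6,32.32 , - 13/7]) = [ - 6,- 13/7, 32.32,  33 , 86]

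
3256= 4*814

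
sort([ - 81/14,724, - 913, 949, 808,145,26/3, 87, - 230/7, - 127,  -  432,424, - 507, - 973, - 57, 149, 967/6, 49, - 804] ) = [ - 973, - 913, - 804 ,- 507, - 432, - 127 , - 57, - 230/7,  -  81/14, 26/3,49, 87,145, 149, 967/6, 424,724, 808 , 949 ] 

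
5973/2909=2 + 155/2909 = 2.05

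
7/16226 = 1/2318 = 0.00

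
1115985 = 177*6305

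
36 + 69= 105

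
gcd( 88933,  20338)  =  1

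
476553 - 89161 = 387392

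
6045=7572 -1527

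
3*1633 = 4899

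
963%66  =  39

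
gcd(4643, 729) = 1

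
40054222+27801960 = 67856182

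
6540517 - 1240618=5299899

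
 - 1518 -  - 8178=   6660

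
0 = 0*340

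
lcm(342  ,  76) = 684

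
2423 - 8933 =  - 6510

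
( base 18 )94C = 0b101110111000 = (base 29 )3GD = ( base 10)3000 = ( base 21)6gi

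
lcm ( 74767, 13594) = 149534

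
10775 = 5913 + 4862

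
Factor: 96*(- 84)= -2^7  *3^2 * 7^1 = - 8064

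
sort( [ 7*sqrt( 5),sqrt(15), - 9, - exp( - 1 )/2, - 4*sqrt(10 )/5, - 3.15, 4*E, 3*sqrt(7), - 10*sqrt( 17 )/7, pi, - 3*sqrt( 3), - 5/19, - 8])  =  [-9,  -  8, - 10*sqrt(17)/7, - 3*sqrt(3) , - 3.15, - 4 * sqrt(10)/5, - 5/19, - exp( - 1)/2, pi, sqrt( 15 ), 3*sqrt( 7), 4*  E, 7*sqrt (5)] 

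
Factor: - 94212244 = - 2^2*7^1*3364723^1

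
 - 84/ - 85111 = 84/85111 = 0.00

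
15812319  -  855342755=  - 839530436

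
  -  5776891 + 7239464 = 1462573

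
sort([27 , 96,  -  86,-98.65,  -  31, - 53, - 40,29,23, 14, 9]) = [-98.65  ,-86,-53, - 40, - 31,9, 14,23,27,29,96 ] 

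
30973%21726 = 9247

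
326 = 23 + 303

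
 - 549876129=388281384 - 938157513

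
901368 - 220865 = 680503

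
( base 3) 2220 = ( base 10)78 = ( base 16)4e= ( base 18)46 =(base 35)28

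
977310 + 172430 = 1149740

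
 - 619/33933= - 1  +  33314/33933  =  - 0.02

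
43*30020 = 1290860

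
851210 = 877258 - 26048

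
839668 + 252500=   1092168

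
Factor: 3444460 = 2^2*5^1*172223^1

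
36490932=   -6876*( - 5307) 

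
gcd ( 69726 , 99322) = 2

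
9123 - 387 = 8736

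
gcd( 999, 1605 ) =3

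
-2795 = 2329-5124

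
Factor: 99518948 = 2^2*53^1*469429^1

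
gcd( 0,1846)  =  1846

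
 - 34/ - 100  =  17/50= 0.34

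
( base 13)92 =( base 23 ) 54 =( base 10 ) 119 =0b1110111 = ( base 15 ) 7e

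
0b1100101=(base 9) 122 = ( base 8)145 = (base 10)101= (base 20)51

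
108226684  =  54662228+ 53564456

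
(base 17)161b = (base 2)1101000010011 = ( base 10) 6675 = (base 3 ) 100011020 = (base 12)3a43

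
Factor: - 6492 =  - 2^2*3^1*541^1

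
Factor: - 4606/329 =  - 2^1*7^1 = - 14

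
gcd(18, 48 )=6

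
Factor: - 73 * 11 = -11^1 * 73^1 = -803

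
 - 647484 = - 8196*79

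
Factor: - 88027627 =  - 19^1 * 373^1*12421^1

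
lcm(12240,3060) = 12240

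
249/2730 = 83/910 = 0.09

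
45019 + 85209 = 130228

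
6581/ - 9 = - 732  +  7/9=   -731.22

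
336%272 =64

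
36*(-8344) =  - 300384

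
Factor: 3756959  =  659^1 *5701^1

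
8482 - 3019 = 5463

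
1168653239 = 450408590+718244649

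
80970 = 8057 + 72913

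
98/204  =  49/102 = 0.48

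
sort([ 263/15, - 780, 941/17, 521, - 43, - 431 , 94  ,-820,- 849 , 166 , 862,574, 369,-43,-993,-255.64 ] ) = [ - 993,-849, - 820, - 780, - 431, - 255.64,- 43,  -  43, 263/15, 941/17,94, 166, 369, 521, 574,862 ]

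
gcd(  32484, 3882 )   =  6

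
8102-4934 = 3168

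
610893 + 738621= 1349514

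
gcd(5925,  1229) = 1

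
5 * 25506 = 127530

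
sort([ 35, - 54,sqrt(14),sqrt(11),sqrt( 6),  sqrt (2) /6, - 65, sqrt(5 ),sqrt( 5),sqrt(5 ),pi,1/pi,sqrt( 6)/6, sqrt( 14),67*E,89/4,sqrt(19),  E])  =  [ - 65, - 54,sqrt(2) /6, 1/pi,sqrt(6) /6, sqrt(5 ) , sqrt(5), sqrt( 5),sqrt( 6 ), E, pi, sqrt( 11 ) , sqrt (14), sqrt( 14),sqrt(19),89/4,35,67*E] 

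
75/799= 75/799=0.09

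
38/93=38/93 = 0.41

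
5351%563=284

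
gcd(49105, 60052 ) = 1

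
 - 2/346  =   - 1/173 =- 0.01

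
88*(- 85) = - 7480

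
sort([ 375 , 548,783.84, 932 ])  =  [ 375 , 548, 783.84,932 ] 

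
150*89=13350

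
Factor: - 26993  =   - 26993^1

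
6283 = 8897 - 2614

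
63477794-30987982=32489812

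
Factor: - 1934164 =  -2^2 *483541^1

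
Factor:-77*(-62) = 4774 = 2^1 *7^1*11^1*31^1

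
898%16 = 2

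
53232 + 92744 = 145976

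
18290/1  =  18290 = 18290.00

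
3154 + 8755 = 11909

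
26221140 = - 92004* ( - 285 ) 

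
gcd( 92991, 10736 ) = 1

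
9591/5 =9591/5 = 1918.20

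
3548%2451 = 1097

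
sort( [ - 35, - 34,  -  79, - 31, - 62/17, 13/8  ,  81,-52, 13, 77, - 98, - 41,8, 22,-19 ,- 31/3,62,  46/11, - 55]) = [ - 98, - 79 , - 55,-52, - 41, - 35,- 34,  -  31  , - 19, - 31/3 , - 62/17,13/8,46/11,8,13,22, 62, 77,81]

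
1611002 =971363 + 639639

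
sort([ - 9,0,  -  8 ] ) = [ - 9,  -  8 , 0 ] 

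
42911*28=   1201508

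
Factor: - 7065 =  - 3^2*5^1*157^1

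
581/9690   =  581/9690 = 0.06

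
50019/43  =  50019/43  =  1163.23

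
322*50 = 16100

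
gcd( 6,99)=3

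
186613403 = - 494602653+681216056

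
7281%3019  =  1243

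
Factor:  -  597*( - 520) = 310440 =2^3 *3^1 * 5^1 *13^1 * 199^1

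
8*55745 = 445960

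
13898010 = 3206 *4335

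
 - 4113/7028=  - 1 + 2915/7028 = - 0.59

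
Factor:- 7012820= - 2^2*5^1 * 31^1*11311^1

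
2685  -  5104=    - 2419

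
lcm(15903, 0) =0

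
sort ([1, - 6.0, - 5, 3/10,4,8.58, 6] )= [  -  6.0, -5,3/10,1  ,  4, 6 , 8.58] 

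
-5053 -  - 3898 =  - 1155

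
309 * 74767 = 23103003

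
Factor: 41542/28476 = 20771/14238 = 2^( - 1 )*3^( -2) * 7^(-1 )*113^( - 1)*20771^1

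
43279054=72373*598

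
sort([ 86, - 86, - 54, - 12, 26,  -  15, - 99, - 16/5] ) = [ - 99, - 86, - 54, - 15, - 12,-16/5,26, 86 ]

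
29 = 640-611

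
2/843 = 2/843 = 0.00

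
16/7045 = 16/7045 =0.00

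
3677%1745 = 187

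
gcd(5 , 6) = 1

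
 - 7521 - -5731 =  - 1790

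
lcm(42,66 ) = 462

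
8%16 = 8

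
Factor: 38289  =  3^1*12763^1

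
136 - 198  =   - 62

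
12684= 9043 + 3641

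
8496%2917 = 2662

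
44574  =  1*44574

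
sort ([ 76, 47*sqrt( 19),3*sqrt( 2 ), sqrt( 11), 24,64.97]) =[ sqrt( 11) , 3 * sqrt(2 ),24,64.97,76, 47*sqrt( 19) ] 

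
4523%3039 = 1484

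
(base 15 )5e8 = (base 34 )15H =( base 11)1011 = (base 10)1343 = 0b10100111111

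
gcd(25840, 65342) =2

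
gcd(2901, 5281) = 1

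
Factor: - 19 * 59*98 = -109858 =- 2^1*7^2*19^1*59^1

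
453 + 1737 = 2190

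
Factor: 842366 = 2^1*7^1*60169^1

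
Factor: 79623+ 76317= 2^2*3^1*5^1*23^1*113^1=155940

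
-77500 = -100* 775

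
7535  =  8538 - 1003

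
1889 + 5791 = 7680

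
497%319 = 178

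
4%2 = 0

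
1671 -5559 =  - 3888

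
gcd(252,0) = 252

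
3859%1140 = 439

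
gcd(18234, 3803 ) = 1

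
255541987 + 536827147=792369134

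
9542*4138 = 39484796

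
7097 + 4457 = 11554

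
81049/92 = 880+89/92 = 880.97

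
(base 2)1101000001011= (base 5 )203132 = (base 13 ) 305B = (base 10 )6667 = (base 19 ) I8H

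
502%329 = 173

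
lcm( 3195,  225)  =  15975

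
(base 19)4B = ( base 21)43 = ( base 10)87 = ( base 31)2p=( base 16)57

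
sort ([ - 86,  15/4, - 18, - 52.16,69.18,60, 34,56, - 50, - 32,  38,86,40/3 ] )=[ - 86, - 52.16, -50, - 32, - 18,15/4,40/3,34 , 38, 56, 60,  69.18,86 ]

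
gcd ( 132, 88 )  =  44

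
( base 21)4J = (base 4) 1213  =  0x67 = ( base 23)4B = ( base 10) 103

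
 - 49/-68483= 49/68483 =0.00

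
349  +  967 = 1316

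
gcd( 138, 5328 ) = 6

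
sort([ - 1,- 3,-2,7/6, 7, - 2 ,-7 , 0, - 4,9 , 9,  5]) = [ - 7, - 4,-3, - 2, - 2, - 1, 0,  7/6 , 5,7 , 9, 9]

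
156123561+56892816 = 213016377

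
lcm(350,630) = 3150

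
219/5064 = 73/1688 = 0.04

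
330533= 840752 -510219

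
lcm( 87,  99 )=2871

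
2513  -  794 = 1719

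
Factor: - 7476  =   - 2^2*3^1 * 7^1*89^1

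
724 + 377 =1101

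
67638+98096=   165734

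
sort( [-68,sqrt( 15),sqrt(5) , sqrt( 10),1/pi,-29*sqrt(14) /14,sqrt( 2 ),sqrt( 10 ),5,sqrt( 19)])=[ - 68 ,-29*  sqrt( 14)/14,1/pi, sqrt( 2),sqrt ( 5 ),sqrt( 10 ),sqrt( 10 ),sqrt( 15 ),sqrt ( 19),5 ] 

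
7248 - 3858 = 3390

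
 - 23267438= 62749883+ - 86017321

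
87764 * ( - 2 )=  - 175528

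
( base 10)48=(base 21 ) 26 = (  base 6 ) 120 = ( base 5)143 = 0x30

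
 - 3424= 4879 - 8303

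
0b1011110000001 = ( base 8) 13601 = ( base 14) 229b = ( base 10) 6017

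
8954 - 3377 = 5577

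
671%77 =55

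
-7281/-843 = 8 +179/281 = 8.64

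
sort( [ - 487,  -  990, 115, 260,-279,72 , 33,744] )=[ - 990, - 487, - 279,  33, 72,115, 260,744]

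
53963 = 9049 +44914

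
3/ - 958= - 1+955/958 = -  0.00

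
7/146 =7/146 = 0.05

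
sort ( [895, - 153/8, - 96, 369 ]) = [ - 96, - 153/8,369,895] 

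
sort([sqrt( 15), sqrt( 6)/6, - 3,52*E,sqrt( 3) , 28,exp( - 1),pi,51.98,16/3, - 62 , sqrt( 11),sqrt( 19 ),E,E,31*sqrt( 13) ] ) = [ - 62, - 3, exp(  -  1 ),sqrt (6 )/6,sqrt (3),E,E, pi, sqrt( 11), sqrt (15 ), sqrt( 19),16/3,28,51.98 , 31*sqrt(13),52  *  E ] 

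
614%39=29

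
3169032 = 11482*276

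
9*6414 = 57726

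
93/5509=93/5509 = 0.02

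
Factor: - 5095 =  - 5^1*1019^1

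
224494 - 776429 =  - 551935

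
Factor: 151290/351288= 2^( - 2 )*5^1*7^( - 1)*17^( - 1)*41^1 = 205/476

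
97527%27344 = 15495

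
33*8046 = 265518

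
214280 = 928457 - 714177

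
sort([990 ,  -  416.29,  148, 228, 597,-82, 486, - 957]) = [ - 957, - 416.29, - 82,148, 228, 486, 597, 990]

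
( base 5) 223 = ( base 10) 63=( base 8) 77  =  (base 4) 333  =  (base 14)47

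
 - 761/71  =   - 11+20/71 = - 10.72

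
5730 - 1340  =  4390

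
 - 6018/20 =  - 3009/10  =  - 300.90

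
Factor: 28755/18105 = 27/17=3^3*17^ ( - 1 )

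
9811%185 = 6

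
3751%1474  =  803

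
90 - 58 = 32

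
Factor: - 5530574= -2^1*7^1*43^1 * 9187^1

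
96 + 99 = 195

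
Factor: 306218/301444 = 2^(- 1)*13^( - 1)*17^( - 1 )*449^1   =  449/442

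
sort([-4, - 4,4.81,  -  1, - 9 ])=[  -  9 ,-4, - 4 , - 1,4.81] 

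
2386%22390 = 2386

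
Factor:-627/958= - 2^(- 1) * 3^1*11^1*19^1*479^ ( - 1 ) 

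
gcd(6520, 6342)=2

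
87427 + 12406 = 99833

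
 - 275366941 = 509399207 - 784766148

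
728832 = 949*768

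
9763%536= 115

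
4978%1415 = 733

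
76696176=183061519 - 106365343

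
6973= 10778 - 3805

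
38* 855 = 32490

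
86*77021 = 6623806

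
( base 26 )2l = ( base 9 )81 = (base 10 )73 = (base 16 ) 49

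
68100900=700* 97287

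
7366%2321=403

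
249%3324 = 249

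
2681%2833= 2681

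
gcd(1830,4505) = 5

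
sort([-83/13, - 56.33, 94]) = [ - 56.33 , - 83/13,94 ]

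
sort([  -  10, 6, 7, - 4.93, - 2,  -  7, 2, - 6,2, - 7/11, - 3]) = [ - 10, - 7,- 6 , - 4.93, - 3, - 2,  -  7/11, 2,2, 6 , 7] 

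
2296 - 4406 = -2110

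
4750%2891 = 1859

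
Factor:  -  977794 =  - 2^1*488897^1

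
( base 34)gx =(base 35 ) gh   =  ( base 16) 241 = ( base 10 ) 577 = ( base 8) 1101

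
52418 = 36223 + 16195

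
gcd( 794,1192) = 2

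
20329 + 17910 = 38239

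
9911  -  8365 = 1546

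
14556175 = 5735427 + 8820748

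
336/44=84/11 = 7.64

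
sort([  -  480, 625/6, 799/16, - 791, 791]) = [-791,  -  480, 799/16  ,  625/6,791 ] 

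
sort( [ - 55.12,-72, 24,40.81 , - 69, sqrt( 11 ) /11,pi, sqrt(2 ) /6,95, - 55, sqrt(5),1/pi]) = [ - 72, - 69,  -  55.12, - 55, sqrt(2)/6,sqrt( 11)/11,1/pi,sqrt(5 ) , pi , 24, 40.81 , 95 ] 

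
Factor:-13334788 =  - 2^2*3333697^1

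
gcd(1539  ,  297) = 27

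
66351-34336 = 32015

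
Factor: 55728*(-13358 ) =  - 2^5  *  3^4*43^1 * 6679^1=- 744414624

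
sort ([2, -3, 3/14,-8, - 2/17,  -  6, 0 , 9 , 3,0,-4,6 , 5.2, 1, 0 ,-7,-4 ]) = [ - 8,-7, - 6 ,-4,- 4,-3, - 2/17,0, 0,0,3/14,  1, 2,3 , 5.2 , 6, 9]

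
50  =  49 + 1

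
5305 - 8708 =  - 3403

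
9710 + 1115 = 10825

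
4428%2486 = 1942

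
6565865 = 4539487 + 2026378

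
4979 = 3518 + 1461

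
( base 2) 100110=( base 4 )212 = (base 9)42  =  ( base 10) 38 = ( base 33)15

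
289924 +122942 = 412866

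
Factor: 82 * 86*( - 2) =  - 14104  =  -2^3*41^1 * 43^1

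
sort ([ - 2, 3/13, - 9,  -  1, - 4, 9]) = [-9,-4,-2, - 1,3/13,9 ] 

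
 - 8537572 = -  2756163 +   -  5781409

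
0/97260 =0 = 0.00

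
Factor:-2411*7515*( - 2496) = 45224187840 = 2^6*3^3*5^1*13^1*167^1*2411^1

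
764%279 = 206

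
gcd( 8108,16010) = 2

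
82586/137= 602 + 112/137 = 602.82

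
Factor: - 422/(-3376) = 1/8 = 2^( - 3 ) 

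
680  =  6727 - 6047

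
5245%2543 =159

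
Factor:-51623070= - 2^1*3^1*5^1 *1720769^1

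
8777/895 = 8777/895 = 9.81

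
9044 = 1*9044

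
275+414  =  689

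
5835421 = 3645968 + 2189453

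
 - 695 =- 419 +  - 276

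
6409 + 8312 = 14721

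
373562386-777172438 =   -  403610052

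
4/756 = 1/189 = 0.01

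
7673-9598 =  - 1925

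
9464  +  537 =10001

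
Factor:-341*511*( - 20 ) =3485020 =2^2* 5^1 * 7^1 * 11^1*31^1*73^1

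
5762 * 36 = 207432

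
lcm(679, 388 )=2716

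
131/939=131/939 = 0.14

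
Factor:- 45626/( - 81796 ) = 22813/40898 = 2^(-1 ) * 7^1 * 11^( - 2)*13^(-2)*3259^1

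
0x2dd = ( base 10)733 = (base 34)lj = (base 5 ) 10413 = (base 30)OD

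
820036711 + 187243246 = 1007279957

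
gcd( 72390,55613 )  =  19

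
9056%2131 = 532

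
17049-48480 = - 31431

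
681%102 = 69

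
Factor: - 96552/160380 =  - 2^1*3^( - 2) *5^(  -  1 )*11^( - 1)*149^1 = - 298/495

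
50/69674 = 25/34837 = 0.00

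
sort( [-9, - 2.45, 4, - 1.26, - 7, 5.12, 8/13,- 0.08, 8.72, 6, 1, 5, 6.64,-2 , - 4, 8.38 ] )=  [-9, - 7,- 4, - 2.45,  -  2,-1.26, - 0.08, 8/13, 1, 4,5, 5.12 , 6,6.64, 8.38, 8.72 ] 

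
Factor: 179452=2^2 * 7^1*13^1 * 17^1*29^1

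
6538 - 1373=5165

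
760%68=12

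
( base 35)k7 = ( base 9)865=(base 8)1303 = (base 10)707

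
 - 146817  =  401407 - 548224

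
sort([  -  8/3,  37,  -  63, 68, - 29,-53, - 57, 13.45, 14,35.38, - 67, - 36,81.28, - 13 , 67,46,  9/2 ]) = [ - 67, -63,-57,  -  53, - 36, - 29, - 13, - 8/3, 9/2, 13.45, 14, 35.38, 37,46, 67, 68,81.28]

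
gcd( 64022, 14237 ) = 1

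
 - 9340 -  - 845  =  -8495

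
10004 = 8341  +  1663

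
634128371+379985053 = 1014113424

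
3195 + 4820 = 8015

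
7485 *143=1070355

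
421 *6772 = 2851012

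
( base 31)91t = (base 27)bpf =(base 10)8709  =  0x2205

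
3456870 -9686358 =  - 6229488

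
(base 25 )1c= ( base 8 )45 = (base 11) 34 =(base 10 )37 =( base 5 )122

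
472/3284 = 118/821 = 0.14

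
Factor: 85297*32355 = 2759784435 = 3^2*5^1*719^1*85297^1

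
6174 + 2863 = 9037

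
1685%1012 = 673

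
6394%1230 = 244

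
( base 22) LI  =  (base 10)480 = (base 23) KK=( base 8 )740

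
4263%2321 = 1942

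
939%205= 119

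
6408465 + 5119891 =11528356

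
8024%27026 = 8024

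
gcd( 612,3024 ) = 36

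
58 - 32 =26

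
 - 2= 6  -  8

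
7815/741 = 2605/247 = 10.55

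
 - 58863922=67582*( - 871) 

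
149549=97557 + 51992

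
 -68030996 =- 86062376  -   - 18031380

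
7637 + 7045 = 14682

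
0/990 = 0=0.00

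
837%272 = 21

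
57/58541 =57/58541= 0.00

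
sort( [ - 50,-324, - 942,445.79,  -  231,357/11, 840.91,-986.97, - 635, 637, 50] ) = [ - 986.97, -942, - 635,  -  324, - 231,  -  50,357/11, 50,  445.79, 637 , 840.91]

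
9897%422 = 191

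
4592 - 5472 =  - 880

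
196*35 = 6860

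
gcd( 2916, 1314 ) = 18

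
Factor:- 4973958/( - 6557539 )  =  2^1*3^2 * 11^1*197^( - 1 )*25121^1 *33287^(  -  1 )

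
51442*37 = 1903354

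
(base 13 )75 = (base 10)96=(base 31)33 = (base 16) 60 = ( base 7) 165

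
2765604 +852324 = 3617928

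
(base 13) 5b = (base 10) 76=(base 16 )4C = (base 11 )6a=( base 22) 3a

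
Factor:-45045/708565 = -3^2 * 7^1*991^(  -  1)   =  - 63/991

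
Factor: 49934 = 2^1*24967^1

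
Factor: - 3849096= - 2^3*3^1*19^1*23^1 * 367^1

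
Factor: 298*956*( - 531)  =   - 151275528 = - 2^3*3^2*59^1*149^1*239^1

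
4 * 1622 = 6488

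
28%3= 1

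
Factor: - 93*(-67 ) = 3^1*31^1*67^1 = 6231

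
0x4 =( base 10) 4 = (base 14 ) 4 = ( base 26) 4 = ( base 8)4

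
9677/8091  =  1  +  1586/8091 = 1.20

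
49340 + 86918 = 136258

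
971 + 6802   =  7773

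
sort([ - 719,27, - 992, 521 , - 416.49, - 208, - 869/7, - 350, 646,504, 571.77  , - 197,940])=[ - 992,-719, - 416.49,-350, - 208, - 197, - 869/7,27,504, 521,571.77,646, 940] 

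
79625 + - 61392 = 18233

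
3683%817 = 415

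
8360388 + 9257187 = 17617575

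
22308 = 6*3718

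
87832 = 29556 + 58276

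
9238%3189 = 2860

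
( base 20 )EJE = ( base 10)5994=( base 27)860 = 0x176A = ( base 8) 13552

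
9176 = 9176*1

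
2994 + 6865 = 9859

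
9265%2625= 1390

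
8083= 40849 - 32766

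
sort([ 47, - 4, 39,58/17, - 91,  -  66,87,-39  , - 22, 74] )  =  [ - 91,- 66, - 39,-22, - 4,  58/17, 39, 47,74,87]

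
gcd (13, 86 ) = 1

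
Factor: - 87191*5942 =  - 518088922 = - 2^1*13^1*19^1*353^1*2971^1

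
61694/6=30847/3 = 10282.33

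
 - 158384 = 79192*( - 2)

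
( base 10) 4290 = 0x10c2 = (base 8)10302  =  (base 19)bgf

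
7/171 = 7/171 = 0.04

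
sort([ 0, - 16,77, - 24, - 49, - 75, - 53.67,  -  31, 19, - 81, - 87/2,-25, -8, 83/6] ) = [-81, - 75, - 53.67, - 49, - 87/2, - 31, - 25  , - 24, - 16, - 8,0, 83/6, 19,77]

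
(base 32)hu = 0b1000111110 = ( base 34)gu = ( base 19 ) 1b4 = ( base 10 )574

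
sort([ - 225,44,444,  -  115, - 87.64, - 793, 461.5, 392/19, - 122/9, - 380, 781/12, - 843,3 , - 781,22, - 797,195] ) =[ - 843, - 797, - 793, - 781, - 380, - 225, - 115, - 87.64, - 122/9,  3, 392/19,22,44, 781/12, 195,444,  461.5 ]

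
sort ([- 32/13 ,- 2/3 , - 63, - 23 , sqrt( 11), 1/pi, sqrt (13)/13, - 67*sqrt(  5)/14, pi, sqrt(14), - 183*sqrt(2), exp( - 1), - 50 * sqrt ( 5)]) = [-183*sqrt ( 2), - 50*sqrt( 5), - 63, - 23, - 67 * sqrt( 5)/14,  -  32/13, - 2/3,sqrt(13)/13, 1/pi,exp( - 1), pi,sqrt( 11),sqrt (14 ) ] 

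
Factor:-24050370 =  - 2^1*3^1 * 5^1*37^1*47^1*461^1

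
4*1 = 4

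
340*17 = 5780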